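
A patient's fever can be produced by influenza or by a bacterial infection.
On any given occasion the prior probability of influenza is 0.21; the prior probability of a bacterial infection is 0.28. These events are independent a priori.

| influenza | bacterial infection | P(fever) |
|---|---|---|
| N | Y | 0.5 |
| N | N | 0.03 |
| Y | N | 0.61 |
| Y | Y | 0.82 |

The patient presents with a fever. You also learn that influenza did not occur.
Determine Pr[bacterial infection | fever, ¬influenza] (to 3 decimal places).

Pr[bacterial infection | fever, ¬influenza] ≈ 0.866

P(fever | ¬influenza) = 0.03*0.72 + 0.5*0.28 = 0.021600 + 0.140000 = 0.161600
Of this, 0.140000 comes from 0.5*0.28 (the bacterial infection=true cases).
P(bacterial infection | fever, ¬influenza) = 0.140000 / 0.161600 ≈ 0.866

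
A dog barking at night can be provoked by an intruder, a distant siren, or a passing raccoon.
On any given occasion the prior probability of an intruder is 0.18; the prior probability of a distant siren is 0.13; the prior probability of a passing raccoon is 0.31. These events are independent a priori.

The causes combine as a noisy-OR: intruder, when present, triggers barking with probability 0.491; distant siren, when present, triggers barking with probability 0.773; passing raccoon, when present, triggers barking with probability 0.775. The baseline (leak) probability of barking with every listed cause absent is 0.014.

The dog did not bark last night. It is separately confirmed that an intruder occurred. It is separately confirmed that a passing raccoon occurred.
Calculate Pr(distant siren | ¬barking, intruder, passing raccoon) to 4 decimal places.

Under noisy-OR, P(barking | causes) = 1 − (1−0.014)·∏(1−qᵢ) over the active causes.
P(¬barking | intruder, passing raccoon) = 0.112922·0.87 + 0.025633·0.13 = 0.098242 + 0.003332 = 0.101574
Restricting to configurations with distant siren present: 0.025633·0.13 = 0.003332.
P(distant siren | ¬barking, intruder, passing raccoon) = 0.003332 / 0.101574 ≈ 0.0328

Pr(distant siren | ¬barking, intruder, passing raccoon) ≈ 0.0328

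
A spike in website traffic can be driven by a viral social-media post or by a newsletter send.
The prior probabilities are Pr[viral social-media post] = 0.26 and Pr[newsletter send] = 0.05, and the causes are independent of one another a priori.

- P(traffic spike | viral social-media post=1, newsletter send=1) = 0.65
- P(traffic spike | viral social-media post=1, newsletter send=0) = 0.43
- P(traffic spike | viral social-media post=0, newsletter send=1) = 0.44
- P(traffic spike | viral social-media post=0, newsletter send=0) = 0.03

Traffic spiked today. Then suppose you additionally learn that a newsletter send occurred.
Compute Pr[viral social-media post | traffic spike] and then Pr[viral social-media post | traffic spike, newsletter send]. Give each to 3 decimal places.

Pr[viral social-media post | traffic spike] ≈ 0.754; Pr[viral social-media post | traffic spike, newsletter send] ≈ 0.342

P(traffic spike) = 0.03×0.74×0.95 + 0.44×0.74×0.05 + 0.43×0.26×0.95 + 0.65×0.26×0.05 = 0.021090 + 0.016280 + 0.106210 + 0.008450 = 0.152030
Of this, 0.114660 comes from 0.106210 + 0.008450 (the viral social-media post=true cases).
P(viral social-media post | traffic spike) = 0.114660 / 0.152030 ≈ 0.754

Now also conditioning on newsletter send=true:
P(traffic spike | newsletter send) = 0.44*0.74 + 0.65*0.26 = 0.325600 + 0.169000 = 0.494600
The viral social-media post-present share is 0.65*0.26 = 0.169000.
Hence the posterior is 0.169000/0.494600 ≈ 0.342.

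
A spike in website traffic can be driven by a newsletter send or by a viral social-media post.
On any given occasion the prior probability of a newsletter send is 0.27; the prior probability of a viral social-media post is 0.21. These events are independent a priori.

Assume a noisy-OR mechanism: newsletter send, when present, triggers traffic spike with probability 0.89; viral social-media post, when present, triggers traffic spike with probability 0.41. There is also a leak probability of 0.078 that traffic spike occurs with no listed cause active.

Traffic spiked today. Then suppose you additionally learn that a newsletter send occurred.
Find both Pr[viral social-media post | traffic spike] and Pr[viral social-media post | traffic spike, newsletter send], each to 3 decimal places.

Pr[viral social-media post | traffic spike] ≈ 0.342; Pr[viral social-media post | traffic spike, newsletter send] ≈ 0.218

Under noisy-OR, P(traffic spike | causes) = 1 − (1−0.078)·∏(1−qᵢ) over the active causes.
P(traffic spike) = 0.078×0.73×0.79 + 0.45602×0.73×0.21 + 0.89858×0.27×0.79 + 0.940162×0.27×0.21 = 0.044983 + 0.069908 + 0.191667 + 0.053307 = 0.359865
Restricting to configurations with viral social-media post present: 0.069908 + 0.053307 = 0.123215.
So P(viral social-media post | traffic spike) = 0.123215/0.359865 ≈ 0.342.

Now also conditioning on newsletter send=true:
Sum P(traffic spike|·) weighted by the priors over both values of viral social-media post:
  P(traffic spike | newsletter send) = 0.89858*0.79 + 0.940162*0.21
        = 0.709878 + 0.197434 = 0.907312
Keeping only the viral social-media post-present terms gives 0.197434, so
  P(viral social-media post | traffic spike, newsletter send) = 0.197434 / 0.907312 ≈ 0.218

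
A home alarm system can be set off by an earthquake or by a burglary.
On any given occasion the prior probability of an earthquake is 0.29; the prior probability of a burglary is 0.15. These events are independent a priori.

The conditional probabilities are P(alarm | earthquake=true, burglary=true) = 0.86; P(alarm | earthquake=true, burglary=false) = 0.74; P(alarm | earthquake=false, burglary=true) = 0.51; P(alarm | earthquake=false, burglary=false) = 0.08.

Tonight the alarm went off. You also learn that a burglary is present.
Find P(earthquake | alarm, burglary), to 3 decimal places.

For the numerator, keep only earthquake=true terms: 0.86·0.29 = 0.249400
Normalizer over all consistent configurations: 0.51·0.71 + 0.86·0.29 = 0.611500
Posterior = 0.249400 / 0.611500 ≈ 0.408

P(earthquake | alarm, burglary) ≈ 0.408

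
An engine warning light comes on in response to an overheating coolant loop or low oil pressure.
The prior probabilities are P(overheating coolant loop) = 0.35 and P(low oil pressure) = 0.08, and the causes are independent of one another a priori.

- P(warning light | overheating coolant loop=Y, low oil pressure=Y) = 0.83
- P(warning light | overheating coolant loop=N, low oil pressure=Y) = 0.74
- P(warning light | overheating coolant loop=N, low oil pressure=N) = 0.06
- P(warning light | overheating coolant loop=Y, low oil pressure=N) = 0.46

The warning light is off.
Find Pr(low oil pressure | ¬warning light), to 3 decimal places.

Pr(low oil pressure | ¬warning light) ≈ 0.024

Weight on low oil pressure=true, given the evidence: 0.013520 + 0.004760 = 0.018280
The normalizing constant is 0.94×0.65×0.92 + 0.26×0.65×0.08 + 0.54×0.35×0.92 + 0.17×0.35×0.08 = 0.754280
P(low oil pressure | ¬warning light) = 0.018280/0.754280 ≈ 0.024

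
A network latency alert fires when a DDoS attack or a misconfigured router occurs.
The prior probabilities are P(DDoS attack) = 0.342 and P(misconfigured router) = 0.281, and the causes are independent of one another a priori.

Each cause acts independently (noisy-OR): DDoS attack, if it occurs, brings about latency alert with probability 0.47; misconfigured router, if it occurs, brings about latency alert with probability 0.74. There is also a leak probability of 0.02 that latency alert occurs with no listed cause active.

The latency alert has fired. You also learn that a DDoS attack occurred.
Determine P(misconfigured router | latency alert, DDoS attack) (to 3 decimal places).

P(misconfigured router | latency alert, DDoS attack) ≈ 0.413

Under noisy-OR, P(latency alert | causes) = 1 − (1−0.02)·∏(1−qᵢ) over the active causes.
By total probability over both values of misconfigured router:
  P(latency alert | DDoS attack) = 0.4806*0.719 + 0.864956*0.281
        = 0.345551 + 0.243053 = 0.588604
Keeping only the misconfigured router-present terms gives 0.243053, so
  P(misconfigured router | latency alert, DDoS attack) = 0.243053 / 0.588604 ≈ 0.413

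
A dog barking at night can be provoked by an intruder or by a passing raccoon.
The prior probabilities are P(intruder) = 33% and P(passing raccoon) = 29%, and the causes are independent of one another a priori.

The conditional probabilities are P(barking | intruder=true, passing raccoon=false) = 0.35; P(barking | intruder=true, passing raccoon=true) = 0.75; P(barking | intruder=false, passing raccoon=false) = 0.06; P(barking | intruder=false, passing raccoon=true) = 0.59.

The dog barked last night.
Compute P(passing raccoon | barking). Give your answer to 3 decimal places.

P(passing raccoon | barking) ≈ 0.628

Weight on passing raccoon=true, given the evidence: 0.114637 + 0.071775 = 0.186412
Denominator P(barking): 0.06×0.67×0.71 + 0.59×0.67×0.29 + 0.35×0.33×0.71 + 0.75×0.33×0.29 = 0.296959
Posterior = 0.186412 / 0.296959 ≈ 0.628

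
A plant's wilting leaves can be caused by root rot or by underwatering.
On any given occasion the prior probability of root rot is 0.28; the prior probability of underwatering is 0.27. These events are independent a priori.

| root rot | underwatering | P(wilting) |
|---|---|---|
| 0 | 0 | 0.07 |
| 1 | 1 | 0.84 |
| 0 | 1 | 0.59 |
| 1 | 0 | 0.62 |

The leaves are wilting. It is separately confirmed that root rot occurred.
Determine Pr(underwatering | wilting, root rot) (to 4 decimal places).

Weight on underwatering=true, given the evidence: 0.84×0.27 = 0.226800
Denominator P(wilting | root rot): 0.62×0.73 + 0.84×0.27 = 0.679400
P(underwatering | wilting, root rot) = 0.226800/0.679400 ≈ 0.3338

Pr(underwatering | wilting, root rot) ≈ 0.3338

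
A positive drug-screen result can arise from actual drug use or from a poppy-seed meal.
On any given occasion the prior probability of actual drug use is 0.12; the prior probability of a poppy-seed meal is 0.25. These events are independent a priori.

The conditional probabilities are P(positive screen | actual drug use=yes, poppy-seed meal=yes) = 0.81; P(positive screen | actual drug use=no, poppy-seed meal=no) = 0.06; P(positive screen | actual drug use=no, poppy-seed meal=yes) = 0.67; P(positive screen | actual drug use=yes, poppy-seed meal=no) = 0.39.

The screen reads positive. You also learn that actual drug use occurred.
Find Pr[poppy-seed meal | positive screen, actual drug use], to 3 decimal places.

Pr[poppy-seed meal | positive screen, actual drug use] ≈ 0.409

P(positive screen | actual drug use) = 0.39×0.75 + 0.81×0.25 = 0.292500 + 0.202500 = 0.495000
The poppy-seed meal-present share is 0.81×0.25 = 0.202500.
Hence the posterior is 0.202500/0.495000 ≈ 0.409.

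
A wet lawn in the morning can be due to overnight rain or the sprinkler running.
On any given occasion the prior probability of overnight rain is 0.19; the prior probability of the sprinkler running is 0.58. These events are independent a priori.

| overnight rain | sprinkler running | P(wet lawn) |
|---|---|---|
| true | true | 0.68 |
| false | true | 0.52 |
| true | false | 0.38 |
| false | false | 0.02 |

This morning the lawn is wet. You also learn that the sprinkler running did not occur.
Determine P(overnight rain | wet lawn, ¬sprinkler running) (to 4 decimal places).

P(wet lawn | ¬sprinkler running) = 0.02×0.81 + 0.38×0.19 = 0.016200 + 0.072200 = 0.088400
Restricting to configurations with overnight rain present: 0.38×0.19 = 0.072200.
So P(overnight rain | wet lawn, ¬sprinkler running) = 0.072200/0.088400 ≈ 0.8167.

P(overnight rain | wet lawn, ¬sprinkler running) ≈ 0.8167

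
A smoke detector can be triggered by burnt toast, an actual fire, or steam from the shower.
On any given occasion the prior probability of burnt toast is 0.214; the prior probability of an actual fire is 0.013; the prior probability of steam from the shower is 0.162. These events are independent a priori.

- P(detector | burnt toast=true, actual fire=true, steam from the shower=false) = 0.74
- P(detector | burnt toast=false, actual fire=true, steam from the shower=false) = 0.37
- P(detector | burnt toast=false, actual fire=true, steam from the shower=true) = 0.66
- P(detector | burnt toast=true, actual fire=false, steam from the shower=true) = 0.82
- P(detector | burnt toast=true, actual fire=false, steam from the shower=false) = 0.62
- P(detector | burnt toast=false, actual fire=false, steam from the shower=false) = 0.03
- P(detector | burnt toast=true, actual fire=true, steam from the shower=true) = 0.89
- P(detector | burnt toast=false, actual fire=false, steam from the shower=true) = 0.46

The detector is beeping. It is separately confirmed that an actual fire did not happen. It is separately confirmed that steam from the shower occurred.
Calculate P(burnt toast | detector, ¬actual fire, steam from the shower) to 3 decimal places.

Sum P(detector|·) weighted by the priors over both values of burnt toast:
  P(detector | ¬actual fire, steam from the shower) = 0.46*0.786 + 0.82*0.214
        = 0.361560 + 0.175480 = 0.537040
The terms with burnt toast present sum to 0.175480, so
  P(burnt toast | detector, ¬actual fire, steam from the shower) = 0.175480 / 0.537040 ≈ 0.327

P(burnt toast | detector, ¬actual fire, steam from the shower) ≈ 0.327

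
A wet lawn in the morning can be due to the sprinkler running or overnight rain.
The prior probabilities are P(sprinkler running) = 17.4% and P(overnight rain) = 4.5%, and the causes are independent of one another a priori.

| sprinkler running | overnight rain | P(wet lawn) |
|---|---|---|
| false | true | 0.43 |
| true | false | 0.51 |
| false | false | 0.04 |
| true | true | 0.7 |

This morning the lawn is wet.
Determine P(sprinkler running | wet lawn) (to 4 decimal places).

P(sprinkler running | wet lawn) ≈ 0.6549

Weight on sprinkler running=true, given the evidence: 0.084747 + 0.005481 = 0.090228
The normalizing constant is 0.04*0.826*0.955 + 0.43*0.826*0.045 + 0.51*0.174*0.955 + 0.7*0.174*0.045 = 0.137764
P(sprinkler running | wet lawn) = 0.090228/0.137764 ≈ 0.6549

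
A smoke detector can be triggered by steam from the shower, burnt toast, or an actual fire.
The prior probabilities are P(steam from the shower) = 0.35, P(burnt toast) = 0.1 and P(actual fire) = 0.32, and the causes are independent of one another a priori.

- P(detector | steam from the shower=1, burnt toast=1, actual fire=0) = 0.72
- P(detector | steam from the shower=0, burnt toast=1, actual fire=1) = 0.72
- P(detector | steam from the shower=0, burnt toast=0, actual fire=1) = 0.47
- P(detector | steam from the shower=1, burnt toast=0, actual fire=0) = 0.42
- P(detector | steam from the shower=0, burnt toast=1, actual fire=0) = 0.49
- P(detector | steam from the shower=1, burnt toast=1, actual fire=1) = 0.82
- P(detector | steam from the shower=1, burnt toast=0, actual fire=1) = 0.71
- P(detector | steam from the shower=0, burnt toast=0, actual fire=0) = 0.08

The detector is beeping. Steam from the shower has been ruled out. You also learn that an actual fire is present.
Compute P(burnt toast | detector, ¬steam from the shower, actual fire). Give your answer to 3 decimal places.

P(detector | ¬steam from the shower, actual fire) = 0.47*0.9 + 0.72*0.1 = 0.423000 + 0.072000 = 0.495000
The burnt toast-present share is 0.72*0.1 = 0.072000.
P(burnt toast | detector, ¬steam from the shower, actual fire) = 0.072000 / 0.495000 ≈ 0.145

P(burnt toast | detector, ¬steam from the shower, actual fire) ≈ 0.145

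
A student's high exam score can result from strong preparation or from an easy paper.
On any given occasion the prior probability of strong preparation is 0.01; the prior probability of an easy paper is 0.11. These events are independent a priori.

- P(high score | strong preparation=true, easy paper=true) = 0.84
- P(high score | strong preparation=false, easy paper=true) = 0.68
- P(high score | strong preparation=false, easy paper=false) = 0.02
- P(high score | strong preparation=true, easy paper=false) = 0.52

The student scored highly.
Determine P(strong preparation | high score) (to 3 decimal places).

P(strong preparation | high score) ≈ 0.057

P(high score) = 0.02×0.99×0.89 + 0.68×0.99×0.11 + 0.52×0.01×0.89 + 0.84×0.01×0.11 = 0.017622 + 0.074052 + 0.004628 + 0.000924 = 0.097226
The strong preparation-present share is 0.004628 + 0.000924 = 0.005552.
Hence the posterior is 0.005552/0.097226 ≈ 0.057.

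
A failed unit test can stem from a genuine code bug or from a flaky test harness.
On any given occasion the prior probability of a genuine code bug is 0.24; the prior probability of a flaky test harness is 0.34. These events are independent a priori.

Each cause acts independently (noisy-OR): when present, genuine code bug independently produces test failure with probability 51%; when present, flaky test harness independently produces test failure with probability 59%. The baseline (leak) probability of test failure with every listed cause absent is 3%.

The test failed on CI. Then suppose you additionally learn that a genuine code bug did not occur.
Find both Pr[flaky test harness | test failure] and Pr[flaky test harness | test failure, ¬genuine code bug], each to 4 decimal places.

Under noisy-OR, P(test failure | causes) = 1 − (1−0.03)·∏(1−qᵢ) over the active causes.
For the numerator, keep only flaky test harness=true terms: 0.155634 + 0.065698 = 0.221332
Normalizer over all consistent configurations: 0.03·0.76·0.66 + 0.6023·0.76·0.34 + 0.5247·0.24·0.66 + 0.805127·0.24·0.34 = 0.319492
Posterior = 0.221332 / 0.319492 ≈ 0.6928

With the extra evidence:
P(test failure | ¬genuine code bug) = 0.03*0.66 + 0.6023*0.34 = 0.019800 + 0.204782 = 0.224582
The flaky test harness-present share is 0.6023*0.34 = 0.204782.
P(flaky test harness | test failure, ¬genuine code bug) = 0.204782 / 0.224582 ≈ 0.9118
Ruling out genuine code bug raises the posterior on flaky test harness — the flip side of explaining away.

Pr[flaky test harness | test failure] ≈ 0.6928; Pr[flaky test harness | test failure, ¬genuine code bug] ≈ 0.9118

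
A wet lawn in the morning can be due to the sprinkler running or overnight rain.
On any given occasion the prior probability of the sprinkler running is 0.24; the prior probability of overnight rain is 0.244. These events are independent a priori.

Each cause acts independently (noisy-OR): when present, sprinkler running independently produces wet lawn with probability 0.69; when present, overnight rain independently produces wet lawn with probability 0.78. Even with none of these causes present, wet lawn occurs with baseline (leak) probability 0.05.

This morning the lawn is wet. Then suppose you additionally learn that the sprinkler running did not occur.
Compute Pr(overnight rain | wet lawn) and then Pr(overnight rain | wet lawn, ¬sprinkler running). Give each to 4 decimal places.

Pr(overnight rain | wet lawn) ≈ 0.5624; Pr(overnight rain | wet lawn, ¬sprinkler running) ≈ 0.8362

Under noisy-OR, P(wet lawn | causes) = 1 − (1−0.05)·∏(1−qᵢ) over the active causes.
For the numerator, keep only overnight rain=true terms: 0.146683 + 0.054766 = 0.201449
The normalizing constant is 0.05*0.76*0.756 + 0.791*0.76*0.244 + 0.7055*0.24*0.756 + 0.93521*0.24*0.244 = 0.358183
P(overnight rain | wet lawn) = 0.201449/0.358183 ≈ 0.5624

Now also conditioning on sprinkler running≠true:
P(wet lawn | ¬sprinkler running) = 0.05·0.756 + 0.791·0.244 = 0.037800 + 0.193004 = 0.230804
Of this, 0.193004 comes from 0.791·0.244 (the overnight rain=true cases).
Hence the posterior is 0.193004/0.230804 ≈ 0.8362.
Ruling out sprinkler running raises the posterior on overnight rain — the flip side of explaining away.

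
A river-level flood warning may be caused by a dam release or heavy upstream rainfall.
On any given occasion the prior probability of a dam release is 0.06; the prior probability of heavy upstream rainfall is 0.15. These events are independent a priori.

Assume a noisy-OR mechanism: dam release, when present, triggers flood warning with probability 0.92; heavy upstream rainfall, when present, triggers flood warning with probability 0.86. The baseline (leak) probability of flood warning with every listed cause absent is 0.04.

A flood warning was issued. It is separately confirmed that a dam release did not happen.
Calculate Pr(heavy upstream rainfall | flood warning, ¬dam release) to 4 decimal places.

Under noisy-OR, P(flood warning | causes) = 1 − (1−0.04)·∏(1−qᵢ) over the active causes.
P(flood warning | ¬dam release) = 0.04*0.85 + 0.8656*0.15 = 0.034000 + 0.129840 = 0.163840
The heavy upstream rainfall-present share is 0.8656*0.15 = 0.129840.
Hence the posterior is 0.129840/0.163840 ≈ 0.7925.

Pr(heavy upstream rainfall | flood warning, ¬dam release) ≈ 0.7925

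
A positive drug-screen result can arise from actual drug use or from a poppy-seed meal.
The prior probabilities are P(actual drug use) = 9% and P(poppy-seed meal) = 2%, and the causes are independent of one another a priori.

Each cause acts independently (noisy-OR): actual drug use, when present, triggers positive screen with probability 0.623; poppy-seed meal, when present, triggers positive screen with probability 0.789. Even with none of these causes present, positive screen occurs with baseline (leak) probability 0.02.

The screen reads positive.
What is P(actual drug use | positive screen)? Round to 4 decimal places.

P(actual drug use | positive screen) ≈ 0.6396

Under noisy-OR, P(positive screen | causes) = 1 − (1−0.02)·∏(1−qᵢ) over the active causes.
P(positive screen) = 0.02·0.91·0.98 + 0.79322·0.91·0.02 + 0.63054·0.09·0.98 + 0.922044·0.09·0.02 = 0.017836 + 0.014437 + 0.055614 + 0.001660 = 0.089547
Of this, 0.057274 comes from 0.055614 + 0.001660 (the actual drug use=true cases).
P(actual drug use | positive screen) = 0.057274 / 0.089547 ≈ 0.6396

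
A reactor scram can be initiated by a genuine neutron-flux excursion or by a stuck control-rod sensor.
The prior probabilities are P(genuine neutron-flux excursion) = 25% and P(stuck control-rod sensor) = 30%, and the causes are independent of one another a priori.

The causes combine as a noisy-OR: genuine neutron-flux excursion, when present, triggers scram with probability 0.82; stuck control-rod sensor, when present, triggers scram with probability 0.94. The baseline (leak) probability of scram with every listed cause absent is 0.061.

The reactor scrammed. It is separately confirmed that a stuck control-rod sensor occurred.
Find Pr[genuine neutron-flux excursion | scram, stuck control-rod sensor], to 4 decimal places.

Pr[genuine neutron-flux excursion | scram, stuck control-rod sensor] ≈ 0.2591

Under noisy-OR, P(scram | causes) = 1 − (1−0.061)·∏(1−qᵢ) over the active causes.
For the numerator, keep only genuine neutron-flux excursion=true terms: 0.989859×0.25 = 0.247465
Normalizer over all consistent configurations: 0.94366×0.75 + 0.989859×0.25 = 0.955210
P(genuine neutron-flux excursion | scram, stuck control-rod sensor) = 0.247465/0.955210 ≈ 0.2591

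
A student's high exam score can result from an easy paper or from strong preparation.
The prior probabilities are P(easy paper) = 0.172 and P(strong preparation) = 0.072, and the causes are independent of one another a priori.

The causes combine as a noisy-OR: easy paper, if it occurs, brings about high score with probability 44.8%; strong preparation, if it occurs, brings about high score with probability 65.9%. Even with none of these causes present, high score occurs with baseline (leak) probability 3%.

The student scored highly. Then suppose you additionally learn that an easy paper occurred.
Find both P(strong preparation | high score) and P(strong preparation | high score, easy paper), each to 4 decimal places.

Under noisy-OR, P(high score | causes) = 1 − (1−0.03)·∏(1−qᵢ) over the active causes.
Weight on strong preparation=true, given the evidence: 0.039897 + 0.010123 = 0.050020
Denominator P(high score): 0.03·0.828·0.928 + 0.66923·0.828·0.072 + 0.46456·0.172·0.928 + 0.817415·0.172·0.072 = 0.147223
Posterior = 0.050020 / 0.147223 ≈ 0.3398

With the extra evidence:
P(high score | easy paper) = 0.46456*0.928 + 0.817415*0.072 = 0.431112 + 0.058854 = 0.489966
The strong preparation-present share is 0.817415*0.072 = 0.058854.
Hence the posterior is 0.058854/0.489966 ≈ 0.1201.
The drop from 0.3398 to 0.1201 is the explaining-away (discounting) effect.

P(strong preparation | high score) ≈ 0.3398; P(strong preparation | high score, easy paper) ≈ 0.1201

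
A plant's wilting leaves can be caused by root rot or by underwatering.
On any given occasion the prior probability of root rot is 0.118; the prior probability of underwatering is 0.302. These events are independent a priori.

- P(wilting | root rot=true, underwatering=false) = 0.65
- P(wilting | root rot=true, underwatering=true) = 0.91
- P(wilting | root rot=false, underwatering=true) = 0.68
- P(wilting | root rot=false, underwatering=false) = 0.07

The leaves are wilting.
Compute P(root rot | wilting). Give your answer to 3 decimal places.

P(root rot | wilting) ≈ 0.277

Weight on root rot=true, given the evidence: 0.053537 + 0.032429 = 0.085966
The normalizing constant is 0.07*0.882*0.698 + 0.68*0.882*0.302 + 0.65*0.118*0.698 + 0.91*0.118*0.302 = 0.310189
Posterior = 0.085966 / 0.310189 ≈ 0.277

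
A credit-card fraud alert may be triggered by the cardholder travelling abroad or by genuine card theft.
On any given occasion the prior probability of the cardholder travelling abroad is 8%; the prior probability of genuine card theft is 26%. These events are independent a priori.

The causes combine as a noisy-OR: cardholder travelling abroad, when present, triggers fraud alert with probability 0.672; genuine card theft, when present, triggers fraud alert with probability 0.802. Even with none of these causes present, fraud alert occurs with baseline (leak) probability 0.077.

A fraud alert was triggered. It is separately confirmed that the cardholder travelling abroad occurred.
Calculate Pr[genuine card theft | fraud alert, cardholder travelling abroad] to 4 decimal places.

Pr[genuine card theft | fraud alert, cardholder travelling abroad] ≈ 0.3214

Under noisy-OR, P(fraud alert | causes) = 1 − (1−0.077)·∏(1−qᵢ) over the active causes.
Numerator (weight on configurations with genuine card theft): 0.940057×0.26 = 0.244415
Denominator P(fraud alert | cardholder travelling abroad): 0.697256×0.74 + 0.940057×0.26 = 0.760384
P(genuine card theft | fraud alert, cardholder travelling abroad) = 0.244415/0.760384 ≈ 0.3214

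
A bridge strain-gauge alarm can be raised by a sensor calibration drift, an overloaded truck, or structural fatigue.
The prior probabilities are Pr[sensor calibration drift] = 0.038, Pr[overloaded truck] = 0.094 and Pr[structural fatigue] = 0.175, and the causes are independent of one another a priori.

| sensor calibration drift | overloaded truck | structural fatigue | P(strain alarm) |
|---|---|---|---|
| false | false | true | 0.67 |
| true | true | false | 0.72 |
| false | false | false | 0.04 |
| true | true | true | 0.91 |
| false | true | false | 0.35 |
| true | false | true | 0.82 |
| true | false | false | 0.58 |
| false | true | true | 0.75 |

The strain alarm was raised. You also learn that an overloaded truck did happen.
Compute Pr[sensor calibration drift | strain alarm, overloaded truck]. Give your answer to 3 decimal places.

Pr[sensor calibration drift | strain alarm, overloaded truck] ≈ 0.066

For the numerator, keep only sensor calibration drift=true terms: 0.022572 + 0.006051 = 0.028623
The normalizing constant is 0.35*0.962*0.825 + 0.75*0.962*0.175 + 0.72*0.038*0.825 + 0.91*0.038*0.175 = 0.432662
Posterior = 0.028623 / 0.432662 ≈ 0.066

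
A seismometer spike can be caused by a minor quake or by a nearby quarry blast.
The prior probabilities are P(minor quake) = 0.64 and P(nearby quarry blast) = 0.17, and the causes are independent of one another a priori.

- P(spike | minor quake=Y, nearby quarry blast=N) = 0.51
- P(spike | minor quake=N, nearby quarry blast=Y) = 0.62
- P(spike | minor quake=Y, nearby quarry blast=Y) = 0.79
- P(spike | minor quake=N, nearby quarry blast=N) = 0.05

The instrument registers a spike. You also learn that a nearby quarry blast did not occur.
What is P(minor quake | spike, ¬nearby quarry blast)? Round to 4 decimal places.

Weight on minor quake=true, given the evidence: 0.51×0.64 = 0.326400
The normalizing constant is 0.05×0.36 + 0.51×0.64 = 0.344400
Posterior = 0.326400 / 0.344400 ≈ 0.9477

P(minor quake | spike, ¬nearby quarry blast) ≈ 0.9477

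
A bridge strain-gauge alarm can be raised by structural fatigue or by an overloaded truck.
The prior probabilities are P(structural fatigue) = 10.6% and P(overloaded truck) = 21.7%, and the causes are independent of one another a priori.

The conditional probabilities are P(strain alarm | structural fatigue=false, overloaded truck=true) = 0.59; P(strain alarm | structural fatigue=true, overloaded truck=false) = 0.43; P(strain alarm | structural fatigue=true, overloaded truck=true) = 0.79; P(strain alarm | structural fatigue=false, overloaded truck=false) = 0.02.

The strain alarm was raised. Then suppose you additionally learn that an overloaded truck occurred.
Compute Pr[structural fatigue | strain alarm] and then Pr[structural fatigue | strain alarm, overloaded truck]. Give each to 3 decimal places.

Pr[structural fatigue | strain alarm] ≈ 0.295; Pr[structural fatigue | strain alarm, overloaded truck] ≈ 0.137

P(strain alarm) = 0.02·0.894·0.783 + 0.59·0.894·0.217 + 0.43·0.106·0.783 + 0.79·0.106·0.217 = 0.014000 + 0.114459 + 0.035689 + 0.018172 = 0.182320
Restricting to configurations with structural fatigue present: 0.035689 + 0.018172 = 0.053861.
Hence the posterior is 0.053861/0.182320 ≈ 0.295.

Now also conditioning on overloaded truck=true:
P(strain alarm | overloaded truck) = 0.59·0.894 + 0.79·0.106 = 0.527460 + 0.083740 = 0.611200
The structural fatigue-present share is 0.79·0.106 = 0.083740.
P(structural fatigue | strain alarm, overloaded truck) = 0.083740 / 0.611200 ≈ 0.137
Conditioning on overloaded truck lowers the posterior on structural fatigue: the classic explaining-away effect in a common-effect structure.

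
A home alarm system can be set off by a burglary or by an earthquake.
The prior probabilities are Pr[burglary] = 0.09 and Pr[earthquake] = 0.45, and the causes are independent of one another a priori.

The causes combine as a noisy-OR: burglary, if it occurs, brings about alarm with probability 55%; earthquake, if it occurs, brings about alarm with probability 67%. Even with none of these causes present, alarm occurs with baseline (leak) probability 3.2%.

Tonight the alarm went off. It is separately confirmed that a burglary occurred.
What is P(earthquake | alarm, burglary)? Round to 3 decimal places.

P(earthquake | alarm, burglary) ≈ 0.554

Under noisy-OR, P(alarm | causes) = 1 − (1−0.032)·∏(1−qᵢ) over the active causes.
Weight on earthquake=true, given the evidence: 0.856252·0.45 = 0.385313
Denominator P(alarm | burglary): 0.5644·0.55 + 0.856252·0.45 = 0.695733
Posterior = 0.385313 / 0.695733 ≈ 0.554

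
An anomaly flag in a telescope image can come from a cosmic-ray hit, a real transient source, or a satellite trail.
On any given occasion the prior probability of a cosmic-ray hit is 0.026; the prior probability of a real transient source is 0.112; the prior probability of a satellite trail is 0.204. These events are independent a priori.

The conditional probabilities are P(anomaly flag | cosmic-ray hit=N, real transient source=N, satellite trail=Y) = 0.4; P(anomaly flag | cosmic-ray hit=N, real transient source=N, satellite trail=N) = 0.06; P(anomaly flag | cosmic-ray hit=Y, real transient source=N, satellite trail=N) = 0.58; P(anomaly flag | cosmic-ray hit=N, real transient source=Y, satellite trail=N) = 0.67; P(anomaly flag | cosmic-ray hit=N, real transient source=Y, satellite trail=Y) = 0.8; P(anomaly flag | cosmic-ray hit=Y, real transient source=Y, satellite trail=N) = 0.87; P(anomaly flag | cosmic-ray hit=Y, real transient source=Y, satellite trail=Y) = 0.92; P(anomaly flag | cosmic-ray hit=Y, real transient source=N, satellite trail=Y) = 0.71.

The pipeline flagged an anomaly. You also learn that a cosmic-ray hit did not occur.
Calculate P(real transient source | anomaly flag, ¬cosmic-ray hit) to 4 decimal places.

Weight on real transient source=true, given the evidence: 0.059732 + 0.018278 = 0.078010
Denominator P(anomaly flag | ¬cosmic-ray hit): 0.06×0.888×0.796 + 0.4×0.888×0.204 + 0.67×0.112×0.796 + 0.8×0.112×0.204 = 0.192882
Posterior = 0.078010 / 0.192882 ≈ 0.4044

P(real transient source | anomaly flag, ¬cosmic-ray hit) ≈ 0.4044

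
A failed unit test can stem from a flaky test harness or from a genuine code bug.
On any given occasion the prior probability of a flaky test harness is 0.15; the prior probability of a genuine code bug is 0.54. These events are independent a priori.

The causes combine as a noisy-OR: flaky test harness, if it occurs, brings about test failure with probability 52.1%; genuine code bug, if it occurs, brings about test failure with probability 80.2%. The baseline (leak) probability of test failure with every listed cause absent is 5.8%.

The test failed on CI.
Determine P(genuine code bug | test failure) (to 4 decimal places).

P(genuine code bug | test failure) ≈ 0.8807

Under noisy-OR, P(test failure | causes) = 1 − (1−0.058)·∏(1−qᵢ) over the active causes.
For the numerator, keep only genuine code bug=true terms: 0.373389 + 0.073763 = 0.447152
Denominator P(test failure): 0.058·0.85·0.46 + 0.813484·0.85·0.54 + 0.548782·0.15·0.46 + 0.910659·0.15·0.54 = 0.507696
Posterior = 0.447152 / 0.507696 ≈ 0.8807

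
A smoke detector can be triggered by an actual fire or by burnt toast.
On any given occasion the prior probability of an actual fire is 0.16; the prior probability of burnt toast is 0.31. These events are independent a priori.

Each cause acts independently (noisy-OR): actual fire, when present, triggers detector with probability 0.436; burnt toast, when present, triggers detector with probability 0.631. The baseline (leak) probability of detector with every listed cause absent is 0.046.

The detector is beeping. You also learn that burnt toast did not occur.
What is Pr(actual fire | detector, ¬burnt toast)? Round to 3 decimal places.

Under noisy-OR, P(detector | causes) = 1 − (1−0.046)·∏(1−qᵢ) over the active causes.
P(detector | ¬burnt toast) = 0.046*0.84 + 0.461944*0.16 = 0.038640 + 0.073911 = 0.112551
The actual fire-present share is 0.461944*0.16 = 0.073911.
P(actual fire | detector, ¬burnt toast) = 0.073911 / 0.112551 ≈ 0.657

Pr(actual fire | detector, ¬burnt toast) ≈ 0.657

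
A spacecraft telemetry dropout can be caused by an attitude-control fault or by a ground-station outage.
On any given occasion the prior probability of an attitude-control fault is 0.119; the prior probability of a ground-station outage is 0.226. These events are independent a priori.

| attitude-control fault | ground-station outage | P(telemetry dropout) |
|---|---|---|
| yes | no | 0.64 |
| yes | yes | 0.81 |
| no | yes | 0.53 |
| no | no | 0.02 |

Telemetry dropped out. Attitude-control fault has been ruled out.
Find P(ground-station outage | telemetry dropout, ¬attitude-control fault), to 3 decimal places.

By total probability over both values of ground-station outage:
  P(telemetry dropout | ¬attitude-control fault) = 0.02*0.774 + 0.53*0.226
        = 0.015480 + 0.119780 = 0.135260
Keeping only the ground-station outage-present terms gives 0.119780, so
  P(ground-station outage | telemetry dropout, ¬attitude-control fault) = 0.119780 / 0.135260 ≈ 0.886

P(ground-station outage | telemetry dropout, ¬attitude-control fault) ≈ 0.886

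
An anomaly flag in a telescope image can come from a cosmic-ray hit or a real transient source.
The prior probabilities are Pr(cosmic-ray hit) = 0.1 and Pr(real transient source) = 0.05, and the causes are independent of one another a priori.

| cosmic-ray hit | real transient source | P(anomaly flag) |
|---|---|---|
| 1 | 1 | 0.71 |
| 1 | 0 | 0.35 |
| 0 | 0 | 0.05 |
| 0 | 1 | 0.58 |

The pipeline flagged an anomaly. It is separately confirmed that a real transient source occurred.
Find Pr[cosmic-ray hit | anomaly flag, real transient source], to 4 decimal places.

Sum P(anomaly flag|·) weighted by the priors over both values of cosmic-ray hit:
  P(anomaly flag | real transient source) = 0.58×0.9 + 0.71×0.1
        = 0.522000 + 0.071000 = 0.593000
Keeping only the cosmic-ray hit-present terms gives 0.071000, so
  P(cosmic-ray hit | anomaly flag, real transient source) = 0.071000 / 0.593000 ≈ 0.1197

Pr[cosmic-ray hit | anomaly flag, real transient source] ≈ 0.1197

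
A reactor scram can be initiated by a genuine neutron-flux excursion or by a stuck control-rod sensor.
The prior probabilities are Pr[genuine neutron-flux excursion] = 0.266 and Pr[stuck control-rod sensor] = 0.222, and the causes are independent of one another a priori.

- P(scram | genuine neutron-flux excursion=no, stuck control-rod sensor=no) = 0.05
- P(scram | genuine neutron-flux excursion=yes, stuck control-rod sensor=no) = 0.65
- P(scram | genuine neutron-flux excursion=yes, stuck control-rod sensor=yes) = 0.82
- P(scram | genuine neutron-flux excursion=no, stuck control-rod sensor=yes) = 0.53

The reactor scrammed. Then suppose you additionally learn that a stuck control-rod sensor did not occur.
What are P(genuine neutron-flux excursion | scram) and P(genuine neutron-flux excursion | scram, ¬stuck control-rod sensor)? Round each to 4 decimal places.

Sum P(scram|·) weighted by the priors over the 4 (genuine neutron-flux excursion, stuck control-rod sensor) configurations:
  P(scram) = 0.05·0.734·0.778 + 0.53·0.734·0.222 + 0.65·0.266·0.778 + 0.82·0.266·0.222
        = 0.028553 + 0.086362 + 0.134516 + 0.048423 = 0.297854
Keeping only the genuine neutron-flux excursion-present terms gives 0.182939, so
  P(genuine neutron-flux excursion | scram) = 0.182939 / 0.297854 ≈ 0.6142

Now condition on the additional information:
Enumerate both values of genuine neutron-flux excursion and weight by the priors:
  P(scram | ¬stuck control-rod sensor) = 0.05×0.734 + 0.65×0.266
        = 0.036700 + 0.172900 = 0.209600
The terms with genuine neutron-flux excursion present sum to 0.172900, so
  P(genuine neutron-flux excursion | scram, ¬stuck control-rod sensor) = 0.172900 / 0.209600 ≈ 0.8249

P(genuine neutron-flux excursion | scram) ≈ 0.6142; P(genuine neutron-flux excursion | scram, ¬stuck control-rod sensor) ≈ 0.8249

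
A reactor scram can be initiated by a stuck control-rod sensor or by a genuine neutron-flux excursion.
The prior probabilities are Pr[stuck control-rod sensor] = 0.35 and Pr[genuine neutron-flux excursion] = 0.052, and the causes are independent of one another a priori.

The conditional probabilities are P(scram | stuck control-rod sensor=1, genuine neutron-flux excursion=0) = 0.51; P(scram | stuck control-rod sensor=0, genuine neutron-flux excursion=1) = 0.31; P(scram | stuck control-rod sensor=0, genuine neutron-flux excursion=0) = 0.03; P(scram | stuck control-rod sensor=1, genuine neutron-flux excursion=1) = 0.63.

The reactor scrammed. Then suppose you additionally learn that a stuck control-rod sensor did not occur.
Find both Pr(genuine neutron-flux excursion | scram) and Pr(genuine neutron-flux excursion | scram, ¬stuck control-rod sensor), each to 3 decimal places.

P(scram) = 0.03·0.65·0.948 + 0.31·0.65·0.052 + 0.51·0.35·0.948 + 0.63·0.35·0.052 = 0.018486 + 0.010478 + 0.169218 + 0.011466 = 0.209648
The genuine neutron-flux excursion-present share is 0.010478 + 0.011466 = 0.021944.
So P(genuine neutron-flux excursion | scram) = 0.021944/0.209648 ≈ 0.105.

With the extra evidence:
P(scram | ¬stuck control-rod sensor) = 0.03·0.948 + 0.31·0.052 = 0.028440 + 0.016120 = 0.044560
The genuine neutron-flux excursion-present share is 0.31·0.052 = 0.016120.
So P(genuine neutron-flux excursion | scram, ¬stuck control-rod sensor) = 0.016120/0.044560 ≈ 0.362.
Ruling out stuck control-rod sensor raises the posterior on genuine neutron-flux excursion — the flip side of explaining away.

Pr(genuine neutron-flux excursion | scram) ≈ 0.105; Pr(genuine neutron-flux excursion | scram, ¬stuck control-rod sensor) ≈ 0.362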